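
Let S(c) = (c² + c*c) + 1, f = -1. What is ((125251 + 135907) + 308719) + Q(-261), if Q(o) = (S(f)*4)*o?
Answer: 566745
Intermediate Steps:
S(c) = 1 + 2*c² (S(c) = (c² + c²) + 1 = 2*c² + 1 = 1 + 2*c²)
Q(o) = 12*o (Q(o) = ((1 + 2*(-1)²)*4)*o = ((1 + 2*1)*4)*o = ((1 + 2)*4)*o = (3*4)*o = 12*o)
((125251 + 135907) + 308719) + Q(-261) = ((125251 + 135907) + 308719) + 12*(-261) = (261158 + 308719) - 3132 = 569877 - 3132 = 566745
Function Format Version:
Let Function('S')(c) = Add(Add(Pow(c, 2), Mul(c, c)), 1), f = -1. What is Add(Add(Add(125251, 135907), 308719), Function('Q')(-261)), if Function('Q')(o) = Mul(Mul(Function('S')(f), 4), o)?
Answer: 566745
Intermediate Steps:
Function('S')(c) = Add(1, Mul(2, Pow(c, 2))) (Function('S')(c) = Add(Add(Pow(c, 2), Pow(c, 2)), 1) = Add(Mul(2, Pow(c, 2)), 1) = Add(1, Mul(2, Pow(c, 2))))
Function('Q')(o) = Mul(12, o) (Function('Q')(o) = Mul(Mul(Add(1, Mul(2, Pow(-1, 2))), 4), o) = Mul(Mul(Add(1, Mul(2, 1)), 4), o) = Mul(Mul(Add(1, 2), 4), o) = Mul(Mul(3, 4), o) = Mul(12, o))
Add(Add(Add(125251, 135907), 308719), Function('Q')(-261)) = Add(Add(Add(125251, 135907), 308719), Mul(12, -261)) = Add(Add(261158, 308719), -3132) = Add(569877, -3132) = 566745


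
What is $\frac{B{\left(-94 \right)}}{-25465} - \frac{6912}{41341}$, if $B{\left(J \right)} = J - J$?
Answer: $- \frac{6912}{41341} \approx -0.16719$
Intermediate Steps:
$B{\left(J \right)} = 0$
$\frac{B{\left(-94 \right)}}{-25465} - \frac{6912}{41341} = \frac{0}{-25465} - \frac{6912}{41341} = 0 \left(- \frac{1}{25465}\right) - \frac{6912}{41341} = 0 - \frac{6912}{41341} = - \frac{6912}{41341}$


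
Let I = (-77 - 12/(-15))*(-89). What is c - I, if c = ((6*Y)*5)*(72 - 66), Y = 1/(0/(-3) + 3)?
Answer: -33609/5 ≈ -6721.8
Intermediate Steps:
Y = ⅓ (Y = 1/(0*(-⅓) + 3) = 1/(0 + 3) = 1/3 = ⅓ ≈ 0.33333)
c = 60 (c = ((6*(⅓))*5)*(72 - 66) = (2*5)*6 = 10*6 = 60)
I = 33909/5 (I = (-77 - 12*(-1/15))*(-89) = (-77 + ⅘)*(-89) = -381/5*(-89) = 33909/5 ≈ 6781.8)
c - I = 60 - 1*33909/5 = 60 - 33909/5 = -33609/5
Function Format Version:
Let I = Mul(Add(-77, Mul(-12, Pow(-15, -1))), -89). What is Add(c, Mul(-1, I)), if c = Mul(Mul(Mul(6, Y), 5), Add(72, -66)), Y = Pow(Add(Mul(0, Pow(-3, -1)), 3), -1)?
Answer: Rational(-33609, 5) ≈ -6721.8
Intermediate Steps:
Y = Rational(1, 3) (Y = Pow(Add(Mul(0, Rational(-1, 3)), 3), -1) = Pow(Add(0, 3), -1) = Pow(3, -1) = Rational(1, 3) ≈ 0.33333)
c = 60 (c = Mul(Mul(Mul(6, Rational(1, 3)), 5), Add(72, -66)) = Mul(Mul(2, 5), 6) = Mul(10, 6) = 60)
I = Rational(33909, 5) (I = Mul(Add(-77, Mul(-12, Rational(-1, 15))), -89) = Mul(Add(-77, Rational(4, 5)), -89) = Mul(Rational(-381, 5), -89) = Rational(33909, 5) ≈ 6781.8)
Add(c, Mul(-1, I)) = Add(60, Mul(-1, Rational(33909, 5))) = Add(60, Rational(-33909, 5)) = Rational(-33609, 5)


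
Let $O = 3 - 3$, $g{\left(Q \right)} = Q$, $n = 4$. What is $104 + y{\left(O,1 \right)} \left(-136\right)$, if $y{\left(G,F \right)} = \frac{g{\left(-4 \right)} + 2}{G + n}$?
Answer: $172$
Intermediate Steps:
$O = 0$ ($O = 3 - 3 = 0$)
$y{\left(G,F \right)} = - \frac{2}{4 + G}$ ($y{\left(G,F \right)} = \frac{-4 + 2}{G + 4} = - \frac{2}{4 + G}$)
$104 + y{\left(O,1 \right)} \left(-136\right) = 104 + - \frac{2}{4 + 0} \left(-136\right) = 104 + - \frac{2}{4} \left(-136\right) = 104 + \left(-2\right) \frac{1}{4} \left(-136\right) = 104 - -68 = 104 + 68 = 172$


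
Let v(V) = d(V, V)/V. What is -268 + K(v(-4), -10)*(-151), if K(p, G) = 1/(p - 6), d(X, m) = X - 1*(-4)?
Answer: -1457/6 ≈ -242.83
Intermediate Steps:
d(X, m) = 4 + X (d(X, m) = X + 4 = 4 + X)
v(V) = (4 + V)/V
K(p, G) = 1/(-6 + p)
-268 + K(v(-4), -10)*(-151) = -268 - 151/(-6 + (4 - 4)/(-4)) = -268 - 151/(-6 - 1/4*0) = -268 - 151/(-6 + 0) = -268 - 151/(-6) = -268 - 1/6*(-151) = -268 + 151/6 = -1457/6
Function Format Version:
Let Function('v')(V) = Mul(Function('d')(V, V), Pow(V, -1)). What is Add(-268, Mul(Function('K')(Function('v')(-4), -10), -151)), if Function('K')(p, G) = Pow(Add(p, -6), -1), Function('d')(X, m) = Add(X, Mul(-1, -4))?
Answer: Rational(-1457, 6) ≈ -242.83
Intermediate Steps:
Function('d')(X, m) = Add(4, X) (Function('d')(X, m) = Add(X, 4) = Add(4, X))
Function('v')(V) = Mul(Pow(V, -1), Add(4, V)) (Function('v')(V) = Mul(Add(4, V), Pow(V, -1)) = Mul(Pow(V, -1), Add(4, V)))
Function('K')(p, G) = Pow(Add(-6, p), -1)
Add(-268, Mul(Function('K')(Function('v')(-4), -10), -151)) = Add(-268, Mul(Pow(Add(-6, Mul(Pow(-4, -1), Add(4, -4))), -1), -151)) = Add(-268, Mul(Pow(Add(-6, Mul(Rational(-1, 4), 0)), -1), -151)) = Add(-268, Mul(Pow(Add(-6, 0), -1), -151)) = Add(-268, Mul(Pow(-6, -1), -151)) = Add(-268, Mul(Rational(-1, 6), -151)) = Add(-268, Rational(151, 6)) = Rational(-1457, 6)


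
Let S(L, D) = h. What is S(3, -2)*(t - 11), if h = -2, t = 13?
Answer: -4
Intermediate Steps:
S(L, D) = -2
S(3, -2)*(t - 11) = -2*(13 - 11) = -2*2 = -4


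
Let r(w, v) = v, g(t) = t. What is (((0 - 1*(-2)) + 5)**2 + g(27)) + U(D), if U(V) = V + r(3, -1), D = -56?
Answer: 19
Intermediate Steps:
U(V) = -1 + V (U(V) = V - 1 = -1 + V)
(((0 - 1*(-2)) + 5)**2 + g(27)) + U(D) = (((0 - 1*(-2)) + 5)**2 + 27) + (-1 - 56) = (((0 + 2) + 5)**2 + 27) - 57 = ((2 + 5)**2 + 27) - 57 = (7**2 + 27) - 57 = (49 + 27) - 57 = 76 - 57 = 19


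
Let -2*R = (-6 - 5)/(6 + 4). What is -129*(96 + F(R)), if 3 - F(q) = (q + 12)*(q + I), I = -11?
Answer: -11875611/400 ≈ -29689.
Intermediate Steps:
R = 11/20 (R = -(-6 - 5)/(2*(6 + 4)) = -(-11)/(2*10) = -½*(-11/10) = 11/20 ≈ 0.55000)
F(q) = 3 - (-11 + q)*(12 + q) (F(q) = 3 - (q + 12)*(q - 11) = 3 - (12 + q)*(-11 + q) = 3 - (-11 + q)*(12 + q))
-129*(96 + F(R)) = -129*(96 + (135 - 1*11/20 - (11/20)²)) = -129*(96 + (135 - 11/20 - 1*121/400)) = -129*(96 + (135 - 11/20 - 121/400)) = -129*(96 + 53659/400) = -129*92059/400 = -11875611/400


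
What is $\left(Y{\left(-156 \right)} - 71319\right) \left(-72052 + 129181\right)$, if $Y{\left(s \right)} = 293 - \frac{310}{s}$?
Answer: $- \frac{105495801539}{26} \approx -4.0575 \cdot 10^{9}$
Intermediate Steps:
$\left(Y{\left(-156 \right)} - 71319\right) \left(-72052 + 129181\right) = \left(\left(293 - \frac{310}{-156}\right) - 71319\right) \left(-72052 + 129181\right) = \left(\left(293 - - \frac{155}{78}\right) - 71319\right) 57129 = \left(\left(293 + \frac{155}{78}\right) - 71319\right) 57129 = \left(\frac{23009}{78} - 71319\right) 57129 = \left(- \frac{5539873}{78}\right) 57129 = - \frac{105495801539}{26}$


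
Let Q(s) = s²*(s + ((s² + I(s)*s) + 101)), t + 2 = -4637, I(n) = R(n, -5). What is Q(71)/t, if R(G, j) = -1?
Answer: -25920822/4639 ≈ -5587.6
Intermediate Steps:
I(n) = -1
t = -4639 (t = -2 - 4637 = -4639)
Q(s) = s²*(101 + s²) (Q(s) = s²*(s + ((s² - s) + 101)) = s²*(s + (101 + s² - s)) = s²*(101 + s²))
Q(71)/t = (71²*(101 + 71²))/(-4639) = (5041*(101 + 5041))*(-1/4639) = (5041*5142)*(-1/4639) = 25920822*(-1/4639) = -25920822/4639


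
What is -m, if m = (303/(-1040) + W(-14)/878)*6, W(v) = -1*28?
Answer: 442731/228280 ≈ 1.9394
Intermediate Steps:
W(v) = -28
m = -442731/228280 (m = (303/(-1040) - 28/878)*6 = (303*(-1/1040) - 28*1/878)*6 = (-303/1040 - 14/439)*6 = -147577/456560*6 = -442731/228280 ≈ -1.9394)
-m = -1*(-442731/228280) = 442731/228280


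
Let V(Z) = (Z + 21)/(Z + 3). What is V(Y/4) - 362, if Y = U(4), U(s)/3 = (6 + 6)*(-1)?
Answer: -364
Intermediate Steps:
U(s) = -36 (U(s) = 3*((6 + 6)*(-1)) = 3*(12*(-1)) = 3*(-12) = -36)
Y = -36
V(Z) = (21 + Z)/(3 + Z)
V(Y/4) - 362 = (21 - 36/4)/(3 - 36/4) - 362 = (21 - 36*¼)/(3 - 36*¼) - 362 = (21 - 9)/(3 - 9) - 362 = 12/(-6) - 362 = -⅙*12 - 362 = -2 - 362 = -364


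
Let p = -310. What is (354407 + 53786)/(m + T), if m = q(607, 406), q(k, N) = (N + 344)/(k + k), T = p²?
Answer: 247773151/58333075 ≈ 4.2476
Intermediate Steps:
T = 96100 (T = (-310)² = 96100)
q(k, N) = (344 + N)/(2*k) (q(k, N) = (344 + N)/((2*k)) = (344 + N)*(1/(2*k)) = (344 + N)/(2*k))
m = 375/607 (m = (½)*(344 + 406)/607 = (½)*(1/607)*750 = 375/607 ≈ 0.61779)
(354407 + 53786)/(m + T) = (354407 + 53786)/(375/607 + 96100) = 408193/(58333075/607) = 408193*(607/58333075) = 247773151/58333075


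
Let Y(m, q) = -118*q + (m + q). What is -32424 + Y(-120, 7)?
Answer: -33363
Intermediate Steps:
Y(m, q) = m - 117*q
-32424 + Y(-120, 7) = -32424 + (-120 - 117*7) = -32424 + (-120 - 819) = -32424 - 939 = -33363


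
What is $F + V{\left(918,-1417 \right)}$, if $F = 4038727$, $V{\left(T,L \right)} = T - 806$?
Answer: $4038839$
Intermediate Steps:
$V{\left(T,L \right)} = -806 + T$
$F + V{\left(918,-1417 \right)} = 4038727 + \left(-806 + 918\right) = 4038727 + 112 = 4038839$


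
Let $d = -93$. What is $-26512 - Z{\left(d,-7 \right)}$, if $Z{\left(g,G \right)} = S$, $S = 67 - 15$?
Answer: $-26564$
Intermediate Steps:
$S = 52$ ($S = 67 - 15 = 52$)
$Z{\left(g,G \right)} = 52$
$-26512 - Z{\left(d,-7 \right)} = -26512 - 52 = -26564$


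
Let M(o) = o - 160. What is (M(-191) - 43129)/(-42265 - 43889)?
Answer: 21740/43077 ≈ 0.50468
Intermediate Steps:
M(o) = -160 + o
(M(-191) - 43129)/(-42265 - 43889) = ((-160 - 191) - 43129)/(-42265 - 43889) = (-351 - 43129)/(-86154) = -43480*(-1/86154) = 21740/43077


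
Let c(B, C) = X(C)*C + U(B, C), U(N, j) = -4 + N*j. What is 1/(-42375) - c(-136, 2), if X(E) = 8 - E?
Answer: 11186999/42375 ≈ 264.00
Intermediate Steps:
c(B, C) = -4 + B*C + C*(8 - C) (c(B, C) = (8 - C)*C + (-4 + B*C) = C*(8 - C) + (-4 + B*C) = -4 + B*C + C*(8 - C))
1/(-42375) - c(-136, 2) = 1/(-42375) - (-4 - 136*2 - 1*2*(-8 + 2)) = -1/42375 - (-4 - 272 - 1*2*(-6)) = -1/42375 - (-4 - 272 + 12) = -1/42375 - 1*(-264) = -1/42375 + 264 = 11186999/42375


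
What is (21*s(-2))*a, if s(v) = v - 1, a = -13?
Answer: 819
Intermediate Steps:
s(v) = -1 + v
(21*s(-2))*a = (21*(-1 - 2))*(-13) = (21*(-3))*(-13) = -63*(-13) = 819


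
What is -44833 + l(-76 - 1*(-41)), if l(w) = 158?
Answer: -44675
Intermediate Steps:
-44833 + l(-76 - 1*(-41)) = -44833 + 158 = -44675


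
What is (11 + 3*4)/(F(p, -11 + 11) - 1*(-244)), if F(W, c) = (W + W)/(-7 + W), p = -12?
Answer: 437/4660 ≈ 0.093777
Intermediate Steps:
F(W, c) = 2*W/(-7 + W) (F(W, c) = (2*W)/(-7 + W) = 2*W/(-7 + W))
(11 + 3*4)/(F(p, -11 + 11) - 1*(-244)) = (11 + 3*4)/(2*(-12)/(-7 - 12) - 1*(-244)) = (11 + 12)/(2*(-12)/(-19) + 244) = 23/(2*(-12)*(-1/19) + 244) = 23/(24/19 + 244) = 23/(4660/19) = 23*(19/4660) = 437/4660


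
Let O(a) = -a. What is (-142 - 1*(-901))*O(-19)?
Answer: 14421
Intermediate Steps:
(-142 - 1*(-901))*O(-19) = (-142 - 1*(-901))*(-1*(-19)) = (-142 + 901)*19 = 759*19 = 14421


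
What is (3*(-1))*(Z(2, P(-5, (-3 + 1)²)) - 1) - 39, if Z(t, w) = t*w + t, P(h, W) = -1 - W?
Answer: -12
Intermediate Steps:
Z(t, w) = t + t*w
(3*(-1))*(Z(2, P(-5, (-3 + 1)²)) - 1) - 39 = (3*(-1))*(2*(1 + (-1 - (-3 + 1)²)) - 1) - 39 = -3*(2*(1 + (-1 - 1*(-2)²)) - 1) - 39 = -3*(2*(1 + (-1 - 1*4)) - 1) - 39 = -3*(2*(1 + (-1 - 4)) - 1) - 39 = -3*(2*(1 - 5) - 1) - 39 = -3*(2*(-4) - 1) - 39 = -3*(-8 - 1) - 39 = -3*(-9) - 39 = 27 - 39 = -12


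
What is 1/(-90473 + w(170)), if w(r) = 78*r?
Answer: -1/77213 ≈ -1.2951e-5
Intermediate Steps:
1/(-90473 + w(170)) = 1/(-90473 + 78*170) = 1/(-90473 + 13260) = 1/(-77213) = -1/77213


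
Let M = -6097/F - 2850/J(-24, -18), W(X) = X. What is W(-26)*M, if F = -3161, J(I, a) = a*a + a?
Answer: 30953728/161211 ≈ 192.01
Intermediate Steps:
J(I, a) = a + a**2 (J(I, a) = a**2 + a = a + a**2)
M = -1190528/161211 (M = -6097/(-3161) - 2850*(-1/(18*(1 - 18))) = -6097*(-1/3161) - 2850/((-18*(-17))) = 6097/3161 - 2850/306 = 6097/3161 - 2850*1/306 = 6097/3161 - 475/51 = -1190528/161211 ≈ -7.3849)
W(-26)*M = -26*(-1190528/161211) = 30953728/161211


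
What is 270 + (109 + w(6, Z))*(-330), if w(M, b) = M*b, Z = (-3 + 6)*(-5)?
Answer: -6000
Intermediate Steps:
Z = -15 (Z = 3*(-5) = -15)
270 + (109 + w(6, Z))*(-330) = 270 + (109 + 6*(-15))*(-330) = 270 + (109 - 90)*(-330) = 270 + 19*(-330) = 270 - 6270 = -6000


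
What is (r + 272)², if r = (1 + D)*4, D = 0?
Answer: 76176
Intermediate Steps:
r = 4 (r = (1 + 0)*4 = 1*4 = 4)
(r + 272)² = (4 + 272)² = 276² = 76176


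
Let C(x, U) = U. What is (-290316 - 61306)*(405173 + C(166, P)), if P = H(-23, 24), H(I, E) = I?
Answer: -142459653300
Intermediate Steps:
P = -23
(-290316 - 61306)*(405173 + C(166, P)) = (-290316 - 61306)*(405173 - 23) = -351622*405150 = -142459653300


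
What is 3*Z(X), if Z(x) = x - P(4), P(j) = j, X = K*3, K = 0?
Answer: -12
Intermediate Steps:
X = 0 (X = 0*3 = 0)
Z(x) = -4 + x (Z(x) = x - 1*4 = x - 4 = -4 + x)
3*Z(X) = 3*(-4 + 0) = 3*(-4) = -12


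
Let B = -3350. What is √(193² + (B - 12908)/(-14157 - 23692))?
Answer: √53361551139491/37849 ≈ 193.00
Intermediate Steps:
√(193² + (B - 12908)/(-14157 - 23692)) = √(193² + (-3350 - 12908)/(-14157 - 23692)) = √(37249 - 16258/(-37849)) = √(37249 - 16258*(-1/37849)) = √(37249 + 16258/37849) = √(1409853659/37849) = √53361551139491/37849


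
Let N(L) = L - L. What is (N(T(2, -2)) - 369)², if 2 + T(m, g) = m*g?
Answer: 136161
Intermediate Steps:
T(m, g) = -2 + g*m (T(m, g) = -2 + m*g = -2 + g*m)
N(L) = 0
(N(T(2, -2)) - 369)² = (0 - 369)² = (-369)² = 136161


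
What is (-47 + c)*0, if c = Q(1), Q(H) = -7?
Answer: 0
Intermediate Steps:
c = -7
(-47 + c)*0 = (-47 - 7)*0 = -54*0 = 0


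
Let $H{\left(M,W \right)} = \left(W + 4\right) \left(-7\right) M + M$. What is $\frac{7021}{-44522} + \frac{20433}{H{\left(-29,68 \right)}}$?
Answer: $\frac{807302699}{649442414} \approx 1.2431$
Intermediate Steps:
$H{\left(M,W \right)} = M + M \left(-28 - 7 W\right)$ ($H{\left(M,W \right)} = \left(4 + W\right) \left(-7\right) M + M = \left(-28 - 7 W\right) M + M = M \left(-28 - 7 W\right) + M = M + M \left(-28 - 7 W\right)$)
$\frac{7021}{-44522} + \frac{20433}{H{\left(-29,68 \right)}} = \frac{7021}{-44522} + \frac{20433}{\left(-1\right) \left(-29\right) \left(27 + 7 \cdot 68\right)} = 7021 \left(- \frac{1}{44522}\right) + \frac{20433}{\left(-1\right) \left(-29\right) \left(27 + 476\right)} = - \frac{7021}{44522} + \frac{20433}{\left(-1\right) \left(-29\right) 503} = - \frac{7021}{44522} + \frac{20433}{14587} = \frac{807302699}{649442414}$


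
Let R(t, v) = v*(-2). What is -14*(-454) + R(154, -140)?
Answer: 6636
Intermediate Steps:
R(t, v) = -2*v
-14*(-454) + R(154, -140) = -14*(-454) - 2*(-140) = 6356 + 280 = 6636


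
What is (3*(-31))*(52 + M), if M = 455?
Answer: -47151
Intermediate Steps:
(3*(-31))*(52 + M) = (3*(-31))*(52 + 455) = -93*507 = -47151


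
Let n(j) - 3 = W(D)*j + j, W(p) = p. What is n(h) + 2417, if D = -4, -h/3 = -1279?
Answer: -9091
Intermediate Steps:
h = 3837 (h = -3*(-1279) = 3837)
n(j) = 3 - 3*j (n(j) = 3 + (-4*j + j) = 3 - 3*j)
n(h) + 2417 = (3 - 3*3837) + 2417 = (3 - 11511) + 2417 = -11508 + 2417 = -9091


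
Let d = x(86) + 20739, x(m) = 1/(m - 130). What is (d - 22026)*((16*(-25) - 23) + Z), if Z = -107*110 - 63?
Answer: 173511256/11 ≈ 1.5774e+7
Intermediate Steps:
x(m) = 1/(-130 + m)
d = 912515/44 (d = 1/(-130 + 86) + 20739 = 1/(-44) + 20739 = -1/44 + 20739 = 912515/44 ≈ 20739.)
Z = -11833 (Z = -11770 - 63 = -11833)
(d - 22026)*((16*(-25) - 23) + Z) = (912515/44 - 22026)*((16*(-25) - 23) - 11833) = -56629*((-400 - 23) - 11833)/44 = -56629*(-423 - 11833)/44 = -56629/44*(-12256) = 173511256/11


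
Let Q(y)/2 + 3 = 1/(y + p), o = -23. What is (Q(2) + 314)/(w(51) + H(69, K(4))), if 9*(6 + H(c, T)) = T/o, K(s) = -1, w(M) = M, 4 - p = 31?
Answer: 796743/116450 ≈ 6.8419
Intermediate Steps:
p = -27 (p = 4 - 1*31 = 4 - 31 = -27)
H(c, T) = -6 - T/207 (H(c, T) = -6 + (T/(-23))/9 = -6 + (T*(-1/23))/9 = -6 + (-T/23)/9 = -6 - T/207)
Q(y) = -6 + 2/(-27 + y) (Q(y) = -6 + 2/(y - 27) = -6 + 2/(-27 + y))
(Q(2) + 314)/(w(51) + H(69, K(4))) = (2*(82 - 3*2)/(-27 + 2) + 314)/(51 + (-6 - 1/207*(-1))) = (2*(82 - 6)/(-25) + 314)/(51 + (-6 + 1/207)) = (2*(-1/25)*76 + 314)/(51 - 1241/207) = (-152/25 + 314)/(9316/207) = (7698/25)*(207/9316) = 796743/116450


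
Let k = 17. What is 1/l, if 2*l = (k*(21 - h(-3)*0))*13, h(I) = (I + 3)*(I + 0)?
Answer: 2/4641 ≈ 0.00043094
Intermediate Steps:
h(I) = I*(3 + I) (h(I) = (3 + I)*I = I*(3 + I))
l = 4641/2 (l = ((17*(21 - (-3*(3 - 3))*0))*13)/2 = ((17*(21 - (-3*0)*0))*13)/2 = ((17*(21 - 0*0))*13)/2 = ((17*(21 - 1*0))*13)/2 = ((17*(21 + 0))*13)/2 = ((17*21)*13)/2 = (357*13)/2 = (1/2)*4641 = 4641/2 ≈ 2320.5)
1/l = 1/(4641/2) = 2/4641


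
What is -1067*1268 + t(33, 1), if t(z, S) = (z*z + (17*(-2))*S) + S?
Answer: -1351900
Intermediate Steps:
t(z, S) = z² - 33*S (t(z, S) = (z² - 34*S) + S = z² - 33*S)
-1067*1268 + t(33, 1) = -1067*1268 + (33² - 33*1) = -1352956 + (1089 - 33) = -1352956 + 1056 = -1351900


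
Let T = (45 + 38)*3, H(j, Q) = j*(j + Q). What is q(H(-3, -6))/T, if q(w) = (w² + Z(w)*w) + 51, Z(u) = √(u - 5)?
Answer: 260/83 + 9*√22/83 ≈ 3.6411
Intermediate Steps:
H(j, Q) = j*(Q + j)
T = 249 (T = 83*3 = 249)
Z(u) = √(-5 + u)
q(w) = 51 + w² + w*√(-5 + w) (q(w) = (w² + √(-5 + w)*w) + 51 = (w² + w*√(-5 + w)) + 51 = 51 + w² + w*√(-5 + w))
q(H(-3, -6))/T = (51 + (-3*(-6 - 3))² + (-3*(-6 - 3))*√(-5 - 3*(-6 - 3)))/249 = (51 + (-3*(-9))² + (-3*(-9))*√(-5 - 3*(-9)))*(1/249) = (51 + 27² + 27*√(-5 + 27))*(1/249) = (51 + 729 + 27*√22)*(1/249) = (780 + 27*√22)*(1/249) = 260/83 + 9*√22/83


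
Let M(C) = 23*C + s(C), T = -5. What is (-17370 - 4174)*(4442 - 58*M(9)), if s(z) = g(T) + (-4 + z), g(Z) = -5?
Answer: 162958816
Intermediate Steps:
s(z) = -9 + z (s(z) = -5 + (-4 + z) = -9 + z)
M(C) = -9 + 24*C (M(C) = 23*C + (-9 + C) = -9 + 24*C)
(-17370 - 4174)*(4442 - 58*M(9)) = (-17370 - 4174)*(4442 - 58*(-9 + 24*9)) = -21544*(4442 - 58*(-9 + 216)) = -21544*(4442 - 58*207) = -21544*(4442 - 12006) = -21544*(-7564) = 162958816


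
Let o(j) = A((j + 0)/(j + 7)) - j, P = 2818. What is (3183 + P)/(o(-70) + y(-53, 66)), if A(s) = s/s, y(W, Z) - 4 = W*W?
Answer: 6001/2884 ≈ 2.0808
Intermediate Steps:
y(W, Z) = 4 + W² (y(W, Z) = 4 + W*W = 4 + W²)
A(s) = 1
o(j) = 1 - j
(3183 + P)/(o(-70) + y(-53, 66)) = (3183 + 2818)/((1 - 1*(-70)) + (4 + (-53)²)) = 6001/((1 + 70) + (4 + 2809)) = 6001/(71 + 2813) = 6001/2884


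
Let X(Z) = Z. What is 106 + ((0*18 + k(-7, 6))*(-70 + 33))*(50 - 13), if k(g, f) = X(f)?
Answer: -8108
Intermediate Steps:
k(g, f) = f
106 + ((0*18 + k(-7, 6))*(-70 + 33))*(50 - 13) = 106 + ((0*18 + 6)*(-70 + 33))*(50 - 13) = 106 + ((0 + 6)*(-37))*37 = 106 + (6*(-37))*37 = 106 - 222*37 = 106 - 8214 = -8108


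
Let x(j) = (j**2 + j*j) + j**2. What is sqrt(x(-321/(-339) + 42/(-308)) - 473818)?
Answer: I*sqrt(2928275927653)/2486 ≈ 688.34*I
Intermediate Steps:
x(j) = 3*j**2 (x(j) = (j**2 + j**2) + j**2 = 2*j**2 + j**2 = 3*j**2)
sqrt(x(-321/(-339) + 42/(-308)) - 473818) = sqrt(3*(-321/(-339) + 42/(-308))**2 - 473818) = sqrt(3*(-321*(-1/339) + 42*(-1/308))**2 - 473818) = sqrt(3*(107/113 - 3/22)**2 - 473818) = sqrt(3*(2015/2486)**2 - 473818) = sqrt(3*(4060225/6180196) - 473818) = sqrt(12180675/6180196 - 473818) = sqrt(-2928275927653/6180196) = I*sqrt(2928275927653)/2486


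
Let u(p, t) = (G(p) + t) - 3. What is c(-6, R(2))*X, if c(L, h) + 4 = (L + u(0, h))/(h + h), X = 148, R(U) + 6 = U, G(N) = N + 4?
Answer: -851/2 ≈ -425.50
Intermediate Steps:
G(N) = 4 + N
R(U) = -6 + U
u(p, t) = 1 + p + t (u(p, t) = ((4 + p) + t) - 3 = (4 + p + t) - 3 = 1 + p + t)
c(L, h) = -4 + (1 + L + h)/(2*h) (c(L, h) = -4 + (L + (1 + 0 + h))/(h + h) = -4 + (L + (1 + h))/((2*h)) = -4 + (1 + L + h)*(1/(2*h)) = -4 + (1 + L + h)/(2*h))
c(-6, R(2))*X = ((1 - 6 - 7*(-6 + 2))/(2*(-6 + 2)))*148 = ((½)*(1 - 6 - 7*(-4))/(-4))*148 = ((½)*(-¼)*(1 - 6 + 28))*148 = ((½)*(-¼)*23)*148 = -23/8*148 = -851/2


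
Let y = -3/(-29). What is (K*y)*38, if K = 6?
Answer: 684/29 ≈ 23.586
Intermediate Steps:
y = 3/29 (y = -3*(-1/29) = 3/29 ≈ 0.10345)
(K*y)*38 = (6*(3/29))*38 = (18/29)*38 = 684/29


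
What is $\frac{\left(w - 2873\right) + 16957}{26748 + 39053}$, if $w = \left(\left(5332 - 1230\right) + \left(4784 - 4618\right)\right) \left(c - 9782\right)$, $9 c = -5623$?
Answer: $- \frac{399618392}{592209} \approx -674.79$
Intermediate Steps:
$c = - \frac{5623}{9}$ ($c = \frac{1}{9} \left(-5623\right) = - \frac{5623}{9} \approx -624.78$)
$w = - \frac{399745148}{9}$ ($w = \left(\left(5332 - 1230\right) + \left(4784 - 4618\right)\right) \left(- \frac{5623}{9} - 9782\right) = \left(4102 + 166\right) \left(- \frac{93661}{9}\right) = 4268 \left(- \frac{93661}{9}\right) = - \frac{399745148}{9} \approx -4.4416 \cdot 10^{7}$)
$\frac{\left(w - 2873\right) + 16957}{26748 + 39053} = \frac{\left(- \frac{399745148}{9} - 2873\right) + 16957}{26748 + 39053} = \frac{\left(- \frac{399745148}{9} - 2873\right) + 16957}{65801} = \left(- \frac{399771005}{9} + 16957\right) \frac{1}{65801} = \left(- \frac{399618392}{9}\right) \frac{1}{65801} = - \frac{399618392}{592209}$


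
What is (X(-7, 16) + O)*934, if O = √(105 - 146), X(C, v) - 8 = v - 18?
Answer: 5604 + 934*I*√41 ≈ 5604.0 + 5980.5*I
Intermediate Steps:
X(C, v) = -10 + v (X(C, v) = 8 + (v - 18) = 8 + (-18 + v) = -10 + v)
O = I*√41 (O = √(-41) = I*√41 ≈ 6.4031*I)
(X(-7, 16) + O)*934 = ((-10 + 16) + I*√41)*934 = (6 + I*√41)*934 = 5604 + 934*I*√41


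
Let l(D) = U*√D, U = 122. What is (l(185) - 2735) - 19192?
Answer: -21927 + 122*√185 ≈ -20268.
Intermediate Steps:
l(D) = 122*√D
(l(185) - 2735) - 19192 = (122*√185 - 2735) - 19192 = (-2735 + 122*√185) - 19192 = -21927 + 122*√185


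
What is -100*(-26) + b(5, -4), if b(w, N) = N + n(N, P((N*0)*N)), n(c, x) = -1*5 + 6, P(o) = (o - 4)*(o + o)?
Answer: 2597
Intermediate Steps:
P(o) = 2*o*(-4 + o) (P(o) = (-4 + o)*(2*o) = 2*o*(-4 + o))
n(c, x) = 1 (n(c, x) = -5 + 6 = 1)
b(w, N) = 1 + N (b(w, N) = N + 1 = 1 + N)
-100*(-26) + b(5, -4) = -100*(-26) + (1 - 4) = 2600 - 3 = 2597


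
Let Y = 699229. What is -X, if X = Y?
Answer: -699229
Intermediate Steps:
X = 699229
-X = -1*699229 = -699229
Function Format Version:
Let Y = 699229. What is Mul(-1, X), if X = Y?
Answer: -699229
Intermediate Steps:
X = 699229
Mul(-1, X) = Mul(-1, 699229) = -699229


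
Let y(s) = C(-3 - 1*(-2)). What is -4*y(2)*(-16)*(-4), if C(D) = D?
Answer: 256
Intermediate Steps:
y(s) = -1 (y(s) = -3 - 1*(-2) = -3 + 2 = -1)
-4*y(2)*(-16)*(-4) = -4*(-1*(-16))*(-4) = -64*(-4) = -4*(-64) = 256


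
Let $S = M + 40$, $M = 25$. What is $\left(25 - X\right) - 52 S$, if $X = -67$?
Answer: $-3288$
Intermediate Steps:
$S = 65$ ($S = 25 + 40 = 65$)
$\left(25 - X\right) - 52 S = \left(25 - -67\right) - 3380 = \left(25 + 67\right) - 3380 = 92 - 3380 = -3288$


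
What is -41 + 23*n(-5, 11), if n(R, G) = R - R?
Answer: -41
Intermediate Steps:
n(R, G) = 0
-41 + 23*n(-5, 11) = -41 + 23*0 = -41 + 0 = -41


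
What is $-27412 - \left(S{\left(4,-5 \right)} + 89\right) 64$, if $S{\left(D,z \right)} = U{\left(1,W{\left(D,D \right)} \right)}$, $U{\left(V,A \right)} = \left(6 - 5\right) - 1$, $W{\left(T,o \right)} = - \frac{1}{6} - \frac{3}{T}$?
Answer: $-33108$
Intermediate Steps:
$W{\left(T,o \right)} = - \frac{1}{6} - \frac{3}{T}$ ($W{\left(T,o \right)} = \left(-1\right) \frac{1}{6} - \frac{3}{T} = - \frac{1}{6} - \frac{3}{T}$)
$U{\left(V,A \right)} = 0$ ($U{\left(V,A \right)} = 1 - 1 = 0$)
$S{\left(D,z \right)} = 0$
$-27412 - \left(S{\left(4,-5 \right)} + 89\right) 64 = -27412 - \left(0 + 89\right) 64 = -27412 - 89 \cdot 64 = -27412 - 5696 = -33108$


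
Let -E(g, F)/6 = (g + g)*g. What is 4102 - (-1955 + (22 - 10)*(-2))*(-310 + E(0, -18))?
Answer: -609388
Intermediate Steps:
E(g, F) = -12*g² (E(g, F) = -6*(g + g)*g = -6*2*g*g = -12*g²)
4102 - (-1955 + (22 - 10)*(-2))*(-310 + E(0, -18)) = 4102 - (-1955 + (22 - 10)*(-2))*(-310 - 12*0²) = 4102 - (-1955 + 12*(-2))*(-310 - 12*0) = 4102 - (-1955 - 24)*(-310 + 0) = 4102 - (-1979)*(-310) = 4102 - 1*613490 = 4102 - 613490 = -609388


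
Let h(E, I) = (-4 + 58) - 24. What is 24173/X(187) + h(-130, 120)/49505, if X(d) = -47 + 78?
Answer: 239337059/306931 ≈ 779.77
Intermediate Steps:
X(d) = 31
h(E, I) = 30 (h(E, I) = 54 - 24 = 30)
24173/X(187) + h(-130, 120)/49505 = 24173/31 + 30/49505 = 24173*(1/31) + 30*(1/49505) = 24173/31 + 6/9901 = 239337059/306931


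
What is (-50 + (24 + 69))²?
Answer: 1849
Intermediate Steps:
(-50 + (24 + 69))² = (-50 + 93)² = 43² = 1849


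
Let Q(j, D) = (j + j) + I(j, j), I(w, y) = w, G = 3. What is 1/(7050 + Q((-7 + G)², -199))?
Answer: 1/7098 ≈ 0.00014088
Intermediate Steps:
Q(j, D) = 3*j (Q(j, D) = (j + j) + j = 2*j + j = 3*j)
1/(7050 + Q((-7 + G)², -199)) = 1/(7050 + 3*(-7 + 3)²) = 1/(7050 + 3*(-4)²) = 1/(7050 + 3*16) = 1/(7050 + 48) = 1/7098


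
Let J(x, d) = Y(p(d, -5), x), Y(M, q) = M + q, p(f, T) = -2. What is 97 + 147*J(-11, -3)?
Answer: -1814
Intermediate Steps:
J(x, d) = -2 + x
97 + 147*J(-11, -3) = 97 + 147*(-2 - 11) = 97 + 147*(-13) = 97 - 1911 = -1814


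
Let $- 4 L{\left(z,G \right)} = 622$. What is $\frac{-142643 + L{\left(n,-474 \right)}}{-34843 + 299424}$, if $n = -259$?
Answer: $- \frac{285597}{529162} \approx -0.53972$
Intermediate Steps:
$L{\left(z,G \right)} = - \frac{311}{2}$ ($L{\left(z,G \right)} = \left(- \frac{1}{4}\right) 622 = - \frac{311}{2}$)
$\frac{-142643 + L{\left(n,-474 \right)}}{-34843 + 299424} = \frac{-142643 - \frac{311}{2}}{-34843 + 299424} = - \frac{285597}{2 \cdot 264581} = \left(- \frac{285597}{2}\right) \frac{1}{264581} = - \frac{285597}{529162}$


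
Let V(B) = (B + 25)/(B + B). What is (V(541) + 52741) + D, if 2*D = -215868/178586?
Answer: 2547782616905/48307513 ≈ 52741.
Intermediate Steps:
V(B) = (25 + B)/(2*B) (V(B) = (25 + B)/((2*B)) = (25 + B)*(1/(2*B)) = (25 + B)/(2*B))
D = -53967/89293 (D = (-215868/178586)/2 = (-215868*1/178586)/2 = (1/2)*(-107934/89293) = -53967/89293 ≈ -0.60438)
(V(541) + 52741) + D = ((1/2)*(25 + 541)/541 + 52741) - 53967/89293 = ((1/2)*(1/541)*566 + 52741) - 53967/89293 = (283/541 + 52741) - 53967/89293 = 28533164/541 - 53967/89293 = 2547782616905/48307513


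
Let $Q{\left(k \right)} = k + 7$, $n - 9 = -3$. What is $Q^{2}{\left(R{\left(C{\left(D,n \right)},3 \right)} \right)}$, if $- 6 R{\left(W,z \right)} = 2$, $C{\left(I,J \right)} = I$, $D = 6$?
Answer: $\frac{400}{9} \approx 44.444$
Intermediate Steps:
$n = 6$ ($n = 9 - 3 = 6$)
$R{\left(W,z \right)} = - \frac{1}{3}$ ($R{\left(W,z \right)} = \left(- \frac{1}{6}\right) 2 = - \frac{1}{3}$)
$Q{\left(k \right)} = 7 + k$
$Q^{2}{\left(R{\left(C{\left(D,n \right)},3 \right)} \right)} = \left(7 - \frac{1}{3}\right)^{2} = \left(\frac{20}{3}\right)^{2} = \frac{400}{9}$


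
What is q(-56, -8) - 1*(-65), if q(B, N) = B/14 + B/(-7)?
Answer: 69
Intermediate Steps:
q(B, N) = -B/14 (q(B, N) = B*(1/14) + B*(-⅐) = B/14 - B/7 = -B/14)
q(-56, -8) - 1*(-65) = -1/14*(-56) - 1*(-65) = 4 + 65 = 69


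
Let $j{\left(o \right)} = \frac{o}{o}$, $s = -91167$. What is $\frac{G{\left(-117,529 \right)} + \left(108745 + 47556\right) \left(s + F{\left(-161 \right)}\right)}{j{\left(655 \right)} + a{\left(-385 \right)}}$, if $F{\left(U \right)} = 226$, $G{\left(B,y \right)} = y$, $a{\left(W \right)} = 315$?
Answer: $- \frac{3553542178}{79} \approx -4.4982 \cdot 10^{7}$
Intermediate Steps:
$j{\left(o \right)} = 1$
$\frac{G{\left(-117,529 \right)} + \left(108745 + 47556\right) \left(s + F{\left(-161 \right)}\right)}{j{\left(655 \right)} + a{\left(-385 \right)}} = \frac{529 + \left(108745 + 47556\right) \left(-91167 + 226\right)}{1 + 315} = \frac{529 + 156301 \left(-90941\right)}{316} = \left(529 - 14214169241\right) \frac{1}{316} = \left(-14214168712\right) \frac{1}{316} = - \frac{3553542178}{79}$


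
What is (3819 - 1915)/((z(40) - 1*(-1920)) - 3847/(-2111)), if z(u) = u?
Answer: 4019344/4141407 ≈ 0.97053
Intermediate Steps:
(3819 - 1915)/((z(40) - 1*(-1920)) - 3847/(-2111)) = (3819 - 1915)/((40 - 1*(-1920)) - 3847/(-2111)) = 1904/((40 + 1920) - 3847*(-1/2111)) = 1904/(1960 + 3847/2111) = 1904/(4141407/2111) = 1904*(2111/4141407) = 4019344/4141407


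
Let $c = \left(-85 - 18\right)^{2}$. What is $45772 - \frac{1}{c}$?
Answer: $\frac{485595147}{10609} \approx 45772.0$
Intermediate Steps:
$c = 10609$ ($c = \left(-103\right)^{2} = 10609$)
$45772 - \frac{1}{c} = 45772 - \frac{1}{10609} = \frac{485595147}{10609}$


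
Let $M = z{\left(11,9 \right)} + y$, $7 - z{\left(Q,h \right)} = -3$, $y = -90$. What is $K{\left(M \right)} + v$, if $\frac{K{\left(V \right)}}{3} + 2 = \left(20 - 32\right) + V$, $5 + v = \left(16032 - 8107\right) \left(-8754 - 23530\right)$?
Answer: $-255850987$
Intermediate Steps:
$z{\left(Q,h \right)} = 10$ ($z{\left(Q,h \right)} = 7 - -3 = 7 + 3 = 10$)
$M = -80$ ($M = 10 - 90 = -80$)
$v = -255850705$ ($v = -5 + \left(16032 - 8107\right) \left(-8754 - 23530\right) = -5 + 7925 \left(-32284\right) = -5 - 255850700 = -255850705$)
$K{\left(V \right)} = -42 + 3 V$ ($K{\left(V \right)} = -6 + 3 \left(\left(20 - 32\right) + V\right) = -6 + 3 \left(-12 + V\right) = -6 + \left(-36 + 3 V\right) = -42 + 3 V$)
$K{\left(M \right)} + v = \left(-42 + 3 \left(-80\right)\right) - 255850705 = \left(-42 - 240\right) - 255850705 = -282 - 255850705 = -255850987$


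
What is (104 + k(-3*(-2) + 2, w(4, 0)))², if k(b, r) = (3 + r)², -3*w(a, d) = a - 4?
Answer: 12769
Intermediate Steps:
w(a, d) = 4/3 - a/3 (w(a, d) = -(a - 4)/3 = -(-4 + a)/3 = 4/3 - a/3)
(104 + k(-3*(-2) + 2, w(4, 0)))² = (104 + (3 + (4/3 - ⅓*4))²)² = (104 + (3 + (4/3 - 4/3))²)² = (104 + (3 + 0)²)² = (104 + 3²)² = (104 + 9)² = 113² = 12769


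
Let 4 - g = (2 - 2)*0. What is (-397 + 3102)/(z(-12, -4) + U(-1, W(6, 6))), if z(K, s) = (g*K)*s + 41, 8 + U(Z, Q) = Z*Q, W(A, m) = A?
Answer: 2705/219 ≈ 12.352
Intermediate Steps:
U(Z, Q) = -8 + Q*Z (U(Z, Q) = -8 + Z*Q = -8 + Q*Z)
g = 4 (g = 4 - (2 - 2)*0 = 4 - 0*0 = 4 - 1*0 = 4 + 0 = 4)
z(K, s) = 41 + 4*K*s (z(K, s) = (4*K)*s + 41 = 4*K*s + 41 = 41 + 4*K*s)
(-397 + 3102)/(z(-12, -4) + U(-1, W(6, 6))) = (-397 + 3102)/((41 + 4*(-12)*(-4)) + (-8 + 6*(-1))) = 2705/((41 + 192) + (-8 - 6)) = 2705/(233 - 14) = 2705/219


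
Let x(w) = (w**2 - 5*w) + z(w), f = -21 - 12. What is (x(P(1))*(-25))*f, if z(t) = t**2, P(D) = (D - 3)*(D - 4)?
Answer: 34650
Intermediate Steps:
P(D) = (-4 + D)*(-3 + D) (P(D) = (-3 + D)*(-4 + D) = (-4 + D)*(-3 + D))
f = -33
x(w) = -5*w + 2*w**2 (x(w) = (w**2 - 5*w) + w**2 = -5*w + 2*w**2)
(x(P(1))*(-25))*f = (((12 + 1**2 - 7*1)*(-5 + 2*(12 + 1**2 - 7*1)))*(-25))*(-33) = (((12 + 1 - 7)*(-5 + 2*(12 + 1 - 7)))*(-25))*(-33) = ((6*(-5 + 2*6))*(-25))*(-33) = ((6*(-5 + 12))*(-25))*(-33) = ((6*7)*(-25))*(-33) = (42*(-25))*(-33) = -1050*(-33) = 34650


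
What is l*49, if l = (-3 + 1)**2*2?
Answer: 392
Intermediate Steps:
l = 8 (l = (-2)**2*2 = 4*2 = 8)
l*49 = 8*49 = 392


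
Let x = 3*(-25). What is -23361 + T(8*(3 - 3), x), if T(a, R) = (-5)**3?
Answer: -23486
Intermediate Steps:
x = -75
T(a, R) = -125
-23361 + T(8*(3 - 3), x) = -23361 - 125 = -23486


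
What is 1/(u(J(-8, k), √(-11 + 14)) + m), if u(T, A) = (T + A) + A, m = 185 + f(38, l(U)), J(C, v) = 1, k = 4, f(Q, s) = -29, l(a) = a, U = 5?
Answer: 157/24637 - 2*√3/24637 ≈ 0.0062319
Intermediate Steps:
m = 156 (m = 185 - 29 = 156)
u(T, A) = T + 2*A (u(T, A) = (A + T) + A = T + 2*A)
1/(u(J(-8, k), √(-11 + 14)) + m) = 1/((1 + 2*√(-11 + 14)) + 156) = 1/((1 + 2*√3) + 156) = 1/(157 + 2*√3)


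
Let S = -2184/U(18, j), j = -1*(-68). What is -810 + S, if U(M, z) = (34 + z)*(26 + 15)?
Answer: -564934/697 ≈ -810.52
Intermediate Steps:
j = 68
U(M, z) = 1394 + 41*z (U(M, z) = (34 + z)*41 = 1394 + 41*z)
S = -364/697 (S = -2184/(1394 + 41*68) = -2184/(1394 + 2788) = -2184/4182 = -2184*1/4182 = -364/697 ≈ -0.52224)
-810 + S = -810 - 364/697 = -564934/697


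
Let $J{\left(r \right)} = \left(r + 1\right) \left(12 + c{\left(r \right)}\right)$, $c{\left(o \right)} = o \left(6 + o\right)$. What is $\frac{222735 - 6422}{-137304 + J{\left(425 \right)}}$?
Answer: $\frac{216313}{77900358} \approx 0.0027768$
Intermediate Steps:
$J{\left(r \right)} = \left(1 + r\right) \left(12 + r \left(6 + r\right)\right)$ ($J{\left(r \right)} = \left(r + 1\right) \left(12 + r \left(6 + r\right)\right) = \left(1 + r\right) \left(12 + r \left(6 + r\right)\right)$)
$\frac{222735 - 6422}{-137304 + J{\left(425 \right)}} = \frac{222735 - 6422}{-137304 + \left(12 + 425^{3} + 7 \cdot 425^{2} + 18 \cdot 425\right)} = \frac{216313}{-137304 + \left(12 + 76765625 + 7 \cdot 180625 + 7650\right)} = \frac{216313}{-137304 + \left(12 + 76765625 + 1264375 + 7650\right)} = \frac{216313}{-137304 + 78037662} = \frac{216313}{77900358}$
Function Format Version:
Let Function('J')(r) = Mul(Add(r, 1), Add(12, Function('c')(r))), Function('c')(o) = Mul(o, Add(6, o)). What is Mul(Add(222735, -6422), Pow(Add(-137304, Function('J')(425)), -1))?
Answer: Rational(216313, 77900358) ≈ 0.0027768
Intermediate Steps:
Function('J')(r) = Mul(Add(1, r), Add(12, Mul(r, Add(6, r)))) (Function('J')(r) = Mul(Add(r, 1), Add(12, Mul(r, Add(6, r)))) = Mul(Add(1, r), Add(12, Mul(r, Add(6, r)))))
Mul(Add(222735, -6422), Pow(Add(-137304, Function('J')(425)), -1)) = Mul(Add(222735, -6422), Pow(Add(-137304, Add(12, Pow(425, 3), Mul(7, Pow(425, 2)), Mul(18, 425))), -1)) = Mul(216313, Pow(Add(-137304, Add(12, 76765625, Mul(7, 180625), 7650)), -1)) = Mul(216313, Pow(Add(-137304, Add(12, 76765625, 1264375, 7650)), -1)) = Mul(216313, Pow(Add(-137304, 78037662), -1)) = Mul(216313, Pow(77900358, -1)) = Mul(216313, Rational(1, 77900358)) = Rational(216313, 77900358)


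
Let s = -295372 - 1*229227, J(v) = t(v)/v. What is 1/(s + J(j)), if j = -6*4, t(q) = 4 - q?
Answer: -6/3147601 ≈ -1.9062e-6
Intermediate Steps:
j = -24
J(v) = (4 - v)/v
s = -524599 (s = -295372 - 229227 = -524599)
1/(s + J(j)) = 1/(-524599 + (4 - 1*(-24))/(-24)) = 1/(-524599 - (4 + 24)/24) = 1/(-524599 - 1/24*28) = 1/(-524599 - 7/6) = 1/(-3147601/6) = -6/3147601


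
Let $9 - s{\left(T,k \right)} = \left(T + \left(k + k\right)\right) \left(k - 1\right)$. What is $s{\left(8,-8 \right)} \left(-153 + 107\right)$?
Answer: $2898$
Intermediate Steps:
$s{\left(T,k \right)} = 9 - \left(-1 + k\right) \left(T + 2 k\right)$ ($s{\left(T,k \right)} = 9 - \left(T + \left(k + k\right)\right) \left(k - 1\right) = 9 - \left(T + 2 k\right) \left(-1 + k\right) = 9 - \left(-1 + k\right) \left(T + 2 k\right)$)
$s{\left(8,-8 \right)} \left(-153 + 107\right) = \left(9 + 8 - 2 \left(-8\right)^{2} + 2 \left(-8\right) - 8 \left(-8\right)\right) \left(-153 + 107\right) = \left(9 + 8 - 128 - 16 + 64\right) \left(-46\right) = \left(-63\right) \left(-46\right) = 2898$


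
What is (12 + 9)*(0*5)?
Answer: 0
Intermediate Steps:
(12 + 9)*(0*5) = 21*0 = 0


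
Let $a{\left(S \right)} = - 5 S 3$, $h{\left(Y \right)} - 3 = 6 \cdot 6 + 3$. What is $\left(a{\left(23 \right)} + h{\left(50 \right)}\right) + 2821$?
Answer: $2518$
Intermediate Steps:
$h{\left(Y \right)} = 42$ ($h{\left(Y \right)} = 3 + \left(6 \cdot 6 + 3\right) = 3 + \left(36 + 3\right) = 3 + 39 = 42$)
$a{\left(S \right)} = - 15 S$
$\left(a{\left(23 \right)} + h{\left(50 \right)}\right) + 2821 = \left(\left(-15\right) 23 + 42\right) + 2821 = \left(-345 + 42\right) + 2821 = -303 + 2821 = 2518$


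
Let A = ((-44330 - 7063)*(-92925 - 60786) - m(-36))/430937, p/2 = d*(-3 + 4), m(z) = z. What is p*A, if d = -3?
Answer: -47398016754/430937 ≈ -1.0999e+5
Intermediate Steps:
p = -6 (p = 2*(-3*(-3 + 4)) = 2*(-3*1) = 2*(-3) = -6)
A = 7899669459/430937 (A = ((-44330 - 7063)*(-92925 - 60786) - 1*(-36))/430937 = (-51393*(-153711) + 36)*(1/430937) = (7899669423 + 36)*(1/430937) = 7899669459*(1/430937) = 7899669459/430937 ≈ 18331.)
p*A = -6*7899669459/430937 = -47398016754/430937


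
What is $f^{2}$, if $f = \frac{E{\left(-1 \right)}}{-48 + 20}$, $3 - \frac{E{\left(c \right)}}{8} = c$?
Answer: $\frac{64}{49} \approx 1.3061$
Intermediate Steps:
$E{\left(c \right)} = 24 - 8 c$
$f = - \frac{8}{7}$ ($f = \frac{24 - -8}{-48 + 20} = \frac{24 + 8}{-28} = 32 \left(- \frac{1}{28}\right) = - \frac{8}{7} \approx -1.1429$)
$f^{2} = \left(- \frac{8}{7}\right)^{2} = \frac{64}{49}$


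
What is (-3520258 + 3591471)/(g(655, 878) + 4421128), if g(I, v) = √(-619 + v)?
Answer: 314841788264/19546372792125 - 71213*√259/19546372792125 ≈ 0.016107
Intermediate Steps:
(-3520258 + 3591471)/(g(655, 878) + 4421128) = (-3520258 + 3591471)/(√(-619 + 878) + 4421128) = 71213/(√259 + 4421128) = 71213/(4421128 + √259)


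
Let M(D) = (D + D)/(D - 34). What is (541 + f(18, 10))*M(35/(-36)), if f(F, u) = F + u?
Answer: 39830/1259 ≈ 31.636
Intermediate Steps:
M(D) = 2*D/(-34 + D) (M(D) = (2*D)/(-34 + D) = 2*D/(-34 + D))
(541 + f(18, 10))*M(35/(-36)) = (541 + (18 + 10))*(2*(35/(-36))/(-34 + 35/(-36))) = (541 + 28)*(2*(35*(-1/36))/(-34 + 35*(-1/36))) = 569*(2*(-35/36)/(-34 - 35/36)) = 569*(2*(-35/36)/(-1259/36)) = 569*(2*(-35/36)*(-36/1259)) = 569*(70/1259) = 39830/1259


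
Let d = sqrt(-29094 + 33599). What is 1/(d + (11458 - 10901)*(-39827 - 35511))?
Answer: -41963266/1760915693382251 - sqrt(4505)/1760915693382251 ≈ -2.3830e-8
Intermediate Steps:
d = sqrt(4505) ≈ 67.119
1/(d + (11458 - 10901)*(-39827 - 35511)) = 1/(sqrt(4505) + (11458 - 10901)*(-39827 - 35511)) = 1/(sqrt(4505) + 557*(-75338)) = 1/(sqrt(4505) - 41963266) = 1/(-41963266 + sqrt(4505))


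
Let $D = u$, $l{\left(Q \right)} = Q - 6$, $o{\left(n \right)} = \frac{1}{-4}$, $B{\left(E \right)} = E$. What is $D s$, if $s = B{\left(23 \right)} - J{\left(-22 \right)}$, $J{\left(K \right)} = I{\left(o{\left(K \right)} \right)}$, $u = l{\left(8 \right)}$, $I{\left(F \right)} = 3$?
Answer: $40$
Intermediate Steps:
$o{\left(n \right)} = - \frac{1}{4}$
$l{\left(Q \right)} = -6 + Q$ ($l{\left(Q \right)} = Q - 6 = -6 + Q$)
$u = 2$ ($u = -6 + 8 = 2$)
$J{\left(K \right)} = 3$
$D = 2$
$s = 20$ ($s = 23 - 3 = 20$)
$D s = 2 \cdot 20 = 40$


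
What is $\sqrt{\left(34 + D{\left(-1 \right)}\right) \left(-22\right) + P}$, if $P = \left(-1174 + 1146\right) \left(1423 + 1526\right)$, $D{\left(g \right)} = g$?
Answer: $i \sqrt{83298} \approx 288.61 i$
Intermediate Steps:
$P = -82572$ ($P = \left(-28\right) 2949 = -82572$)
$\sqrt{\left(34 + D{\left(-1 \right)}\right) \left(-22\right) + P} = \sqrt{\left(34 - 1\right) \left(-22\right) - 82572} = \sqrt{33 \left(-22\right) - 82572} = \sqrt{-726 - 82572} = \sqrt{-83298} = i \sqrt{83298}$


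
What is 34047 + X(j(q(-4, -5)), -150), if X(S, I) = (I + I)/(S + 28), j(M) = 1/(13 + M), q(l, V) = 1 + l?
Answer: 9564207/281 ≈ 34036.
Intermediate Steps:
X(S, I) = 2*I/(28 + S) (X(S, I) = (2*I)/(28 + S) = 2*I/(28 + S))
34047 + X(j(q(-4, -5)), -150) = 34047 + 2*(-150)/(28 + 1/(13 + (1 - 4))) = 34047 + 2*(-150)/(28 + 1/(13 - 3)) = 34047 + 2*(-150)/(28 + 1/10) = 34047 + 2*(-150)/(28 + ⅒) = 34047 + 2*(-150)/(281/10) = 34047 + 2*(-150)*(10/281) = 34047 - 3000/281 = 9564207/281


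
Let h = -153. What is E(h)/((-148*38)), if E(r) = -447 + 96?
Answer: 351/5624 ≈ 0.062411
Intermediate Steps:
E(r) = -351
E(h)/((-148*38)) = -351/((-148*38)) = -351/(-5624) = -351*(-1/5624) = 351/5624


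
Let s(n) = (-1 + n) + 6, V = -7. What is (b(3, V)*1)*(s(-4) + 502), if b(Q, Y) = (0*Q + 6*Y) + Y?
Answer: -24647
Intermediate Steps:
b(Q, Y) = 7*Y (b(Q, Y) = (0 + 6*Y) + Y = 6*Y + Y = 7*Y)
s(n) = 5 + n
(b(3, V)*1)*(s(-4) + 502) = ((7*(-7))*1)*((5 - 4) + 502) = (-49*1)*(1 + 502) = -49*503 = -24647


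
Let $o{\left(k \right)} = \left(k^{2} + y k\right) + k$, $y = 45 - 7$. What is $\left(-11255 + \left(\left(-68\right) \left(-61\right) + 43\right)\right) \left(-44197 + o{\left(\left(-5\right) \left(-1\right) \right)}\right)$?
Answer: $310653528$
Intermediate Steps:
$y = 38$
$o{\left(k \right)} = k^{2} + 39 k$ ($o{\left(k \right)} = \left(k^{2} + 38 k\right) + k = k^{2} + 39 k$)
$\left(-11255 + \left(\left(-68\right) \left(-61\right) + 43\right)\right) \left(-44197 + o{\left(\left(-5\right) \left(-1\right) \right)}\right) = \left(-11255 + \left(\left(-68\right) \left(-61\right) + 43\right)\right) \left(-44197 + \left(-5\right) \left(-1\right) \left(39 - -5\right)\right) = \left(-11255 + \left(4148 + 43\right)\right) \left(-44197 + 5 \left(39 + 5\right)\right) = \left(-11255 + 4191\right) \left(-44197 + 5 \cdot 44\right) = - 7064 \left(-44197 + 220\right) = \left(-7064\right) \left(-43977\right) = 310653528$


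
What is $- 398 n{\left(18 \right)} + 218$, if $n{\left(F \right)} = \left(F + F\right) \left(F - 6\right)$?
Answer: $-171718$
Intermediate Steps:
$n{\left(F \right)} = 2 F \left(-6 + F\right)$
$- 398 n{\left(18 \right)} + 218 = - 398 \cdot 2 \cdot 18 \left(-6 + 18\right) + 218 = - 398 \cdot 2 \cdot 18 \cdot 12 + 218 = \left(-398\right) 432 + 218 = -171936 + 218 = -171718$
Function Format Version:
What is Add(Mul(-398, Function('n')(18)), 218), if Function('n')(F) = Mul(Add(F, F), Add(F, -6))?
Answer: -171718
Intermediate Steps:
Function('n')(F) = Mul(2, F, Add(-6, F)) (Function('n')(F) = Mul(Mul(2, F), Add(-6, F)) = Mul(2, F, Add(-6, F)))
Add(Mul(-398, Function('n')(18)), 218) = Add(Mul(-398, Mul(2, 18, Add(-6, 18))), 218) = Add(Mul(-398, Mul(2, 18, 12)), 218) = Add(Mul(-398, 432), 218) = Add(-171936, 218) = -171718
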